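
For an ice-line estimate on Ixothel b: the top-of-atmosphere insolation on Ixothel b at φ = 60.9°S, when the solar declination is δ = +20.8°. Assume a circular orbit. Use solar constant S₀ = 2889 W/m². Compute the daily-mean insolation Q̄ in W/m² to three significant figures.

cos H₀ = −tan(-60.9°) tan(+20.800°) = 0.6825, H₀ = 0.8196 rad.
Bracket: H₀ sin φ sin δ + cos φ cos δ sin H₀ = 0.8196×-0.87377×0.35511 + 0.48634×0.93483×0.73090 = -0.254309 + 0.332300 = 0.077991.
Q̄ = (S₀/π) × [bracket] = (2889/π) × 0.077991 = 71.72 W/m².

Q̄ ≈ 71.7 W/m²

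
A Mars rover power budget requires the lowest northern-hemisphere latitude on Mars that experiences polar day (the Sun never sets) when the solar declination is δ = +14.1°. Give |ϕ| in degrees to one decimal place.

Polar day requires cos h₀ = −tan ϕ tan δ ≤ −1, i.e. tan ϕ tan δ ≥ 1.
The boundary is |tan ϕ| · |tan δ| = 1, so |ϕ| = 90° − |δ| = 90° − 14.1° = 75.9° in the northern hemisphere.

|ϕ| = 75.9°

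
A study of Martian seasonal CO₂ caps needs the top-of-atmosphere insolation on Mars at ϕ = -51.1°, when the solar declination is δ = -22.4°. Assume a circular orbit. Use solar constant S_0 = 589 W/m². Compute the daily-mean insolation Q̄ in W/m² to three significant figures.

Q̄ ≈ 211 W/m²

cos h₀ = −tan(-51.1°) tan(-22.400°) = -0.5108, h₀ = 2.1069 rad.
Bracket: h₀ sin ϕ sin δ + cos ϕ cos δ sin h₀ = 2.1069×-0.77824×-0.38107 + 0.62796×0.92455×0.85969 = 0.624831 + 0.499119 = 1.123950.
Q̄ = (S_0/π) × [bracket] = (589/π) × 1.123950 = 210.7 W/m².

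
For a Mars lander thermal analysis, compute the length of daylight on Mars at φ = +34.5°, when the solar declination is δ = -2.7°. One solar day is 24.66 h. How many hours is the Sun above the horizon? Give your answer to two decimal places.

cos H₀ = −tan φ · tan δ = −tan(+34.5°) × tan(-2.700°) = 0.0324, so H₀ = 1.5384 rad = 88.14°.
Daylight = 2H₀/(2π) × 24.66 h = (1.5384/π) × 24.66 = 12.08 h.

12.08 h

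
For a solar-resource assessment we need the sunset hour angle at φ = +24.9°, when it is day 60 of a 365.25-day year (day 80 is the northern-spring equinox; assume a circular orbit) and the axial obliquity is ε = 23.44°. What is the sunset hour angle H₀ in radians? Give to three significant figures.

H₀ = 1.51 rad

Solar longitude: λ_s = 360° × (60 − 80)/365.25 = -19.713°, i.e. -19.713° + 360° = 340.287°.
sin δ = sin 23.44° × sin 340.287° = -0.13417, so δ = -7.711°.
cos H₀ = −tan φ · tan δ = −tan(+24.9°) × tan(-7.711°) = 0.0629, so H₀ = 1.5079 rad = 86.40°.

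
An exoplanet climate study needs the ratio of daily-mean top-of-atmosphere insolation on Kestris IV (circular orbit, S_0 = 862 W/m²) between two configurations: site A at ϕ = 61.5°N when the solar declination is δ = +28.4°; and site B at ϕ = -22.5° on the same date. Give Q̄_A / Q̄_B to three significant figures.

— Configuration A (ϕ=+61.5°):
cos h₀ = −tan(+61.5°) tan(+28.400°) = -0.9958, h₀ = 3.0504 rad.
Bracket: h₀ sin ϕ sin δ + cos ϕ cos δ sin h₀ = 3.0504×0.87882×0.47562 + 0.47716×0.87965×0.09110 = 1.275020 + 0.038238 = 1.313258.
Q̄ = (S_0/π) × [bracket] = (862/π) × 1.313258 = 360.34 W/m².
— Configuration B (ϕ=-22.5°):
cos h₀ = −tan(-22.5°) tan(+28.400°) = 0.2240, h₀ = 1.3449 rad.
Bracket: h₀ sin ϕ sin δ + cos ϕ cos δ sin h₀ = 1.3449×-0.38268×0.47562 + 0.92388×0.87965×0.97460 = -0.244786 + 0.792049 = 0.547263.
Q̄ = (S_0/π) × [bracket] = (862/π) × 0.547263 = 150.16 W/m².
Ratio Q̄_A / Q̄_B = 360.34 / 150.16 = 2.400.

Q̄_A / Q̄_B ≈ 2.40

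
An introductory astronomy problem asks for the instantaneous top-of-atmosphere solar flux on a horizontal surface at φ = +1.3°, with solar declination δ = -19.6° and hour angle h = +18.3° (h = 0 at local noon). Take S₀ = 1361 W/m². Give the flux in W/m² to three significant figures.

1.21e+03 W/m²

cos θ_z = sin φ sin δ + cos φ cos δ cos h = -0.007611 + 0.894183 = 0.886572.
Flux = S₀ · cos θ_z = 1361 × 0.886572 = 1207 W/m².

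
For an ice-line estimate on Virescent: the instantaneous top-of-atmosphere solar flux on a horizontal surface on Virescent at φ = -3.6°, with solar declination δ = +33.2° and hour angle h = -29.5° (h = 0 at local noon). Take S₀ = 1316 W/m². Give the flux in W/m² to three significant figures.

cos θ_z = sin φ sin δ + cos φ cos δ cos h = -0.034382 + 0.726845 = 0.692463.
Flux = S₀ · cos θ_z = 1316 × 0.692463 = 911.3 W/m².

911 W/m²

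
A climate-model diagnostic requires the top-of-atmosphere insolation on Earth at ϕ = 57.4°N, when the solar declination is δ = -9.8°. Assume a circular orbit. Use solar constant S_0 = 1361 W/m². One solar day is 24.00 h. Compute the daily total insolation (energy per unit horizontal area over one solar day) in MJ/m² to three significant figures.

12.2 MJ/m²

cos h₀ = −tan(+57.4°) tan(-9.800°) = 0.2701, h₀ = 1.2973 rad.
Bracket: h₀ sin ϕ sin δ + cos ϕ cos δ sin h₀ = 1.2973×0.84245×-0.17021 + 0.53877×0.98541×0.96283 = -0.186024 + 0.511175 = 0.325151.
Q̄ = (S_0/π) × [bracket] = (1361/π) × 0.325151 = 140.86 W/m².
Daily total = Q̄ × 24.00 h × 3600 s/h = 140.86 × 24.00 × 3600 / 10⁶ = 12.17 MJ/m².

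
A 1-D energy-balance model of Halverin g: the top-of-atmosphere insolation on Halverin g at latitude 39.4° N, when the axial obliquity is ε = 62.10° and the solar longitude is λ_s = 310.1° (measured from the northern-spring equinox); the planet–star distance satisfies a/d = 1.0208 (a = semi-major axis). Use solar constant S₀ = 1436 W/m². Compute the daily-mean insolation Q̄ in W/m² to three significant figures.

Q̄ ≈ 31.7 W/m²

Solar declination: sin δ = sin ε · sin λ_s = sin 62.10° × sin 310.1° = -0.67601, so δ = -42.533°.
cos H₀ = −tan(+39.4°) tan(-42.533°) = 0.7535, H₀ = 0.7174 rad.
Bracket: H₀ sin φ sin δ + cos φ cos δ sin H₀ = 0.7174×0.63473×-0.67601 + 0.77273×0.73689×0.65739 = -0.307825 + 0.374329 = 0.066504.
Inverse-square distance factor (a/d)² = 1.0208² = 1.042033.
Q̄ = (S₀/π) × 1.042033 × [bracket] = (1436/π) × 1.042033 × 0.066504 = 31.68 W/m².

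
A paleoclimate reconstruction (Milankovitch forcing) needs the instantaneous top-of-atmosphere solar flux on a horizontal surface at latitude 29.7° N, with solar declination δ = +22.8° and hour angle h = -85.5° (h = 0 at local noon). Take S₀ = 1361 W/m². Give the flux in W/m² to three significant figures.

cos θ_z = sin φ sin δ + cos φ cos δ cos h = 0.191998 + 0.062827 = 0.254825.
Flux = S₀ · cos θ_z = 1361 × 0.254825 = 346.8 W/m².

347 W/m²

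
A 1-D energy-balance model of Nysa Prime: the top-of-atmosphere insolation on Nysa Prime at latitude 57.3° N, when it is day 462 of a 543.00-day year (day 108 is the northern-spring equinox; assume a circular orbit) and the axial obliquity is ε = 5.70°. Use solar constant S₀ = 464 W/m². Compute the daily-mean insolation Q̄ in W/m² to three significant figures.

Solar longitude: λ_s = 360° × (462 − 108)/543.00 = 234.696°.
sin δ = sin 5.70° × sin 234.696° = -0.08105, so δ = -4.649°.
cos H₀ = −tan(+57.3°) tan(-4.649°) = 0.1267, H₀ = 1.4438 rad.
Bracket: H₀ sin φ sin δ + cos φ cos δ sin H₀ = 1.4438×0.84151×-0.08105 + 0.54024×0.99671×0.99194 = -0.098473 + 0.534123 = 0.435650.
Q̄ = (S₀/π) × [bracket] = (464/π) × 0.435650 = 64.34 W/m².

Q̄ ≈ 64.3 W/m²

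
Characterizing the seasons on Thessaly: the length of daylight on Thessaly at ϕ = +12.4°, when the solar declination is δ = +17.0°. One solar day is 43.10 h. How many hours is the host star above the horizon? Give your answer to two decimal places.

22.47 h

cos h₀ = −tan ϕ · tan δ = −tan(+12.4°) × tan(+17.000°) = -0.0672, so h₀ = 1.6381 rad = 93.85°.
Daylight = 2h₀/(2π) × 43.10 h = (1.6381/π) × 43.10 = 22.47 h.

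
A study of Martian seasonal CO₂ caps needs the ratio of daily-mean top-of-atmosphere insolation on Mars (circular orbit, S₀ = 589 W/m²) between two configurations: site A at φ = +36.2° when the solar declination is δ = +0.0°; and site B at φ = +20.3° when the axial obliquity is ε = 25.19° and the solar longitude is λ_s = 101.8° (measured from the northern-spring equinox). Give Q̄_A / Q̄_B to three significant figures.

— Configuration A (φ=+36.2°):
cos H₀ = −tan(+36.2°) tan(+0.000°) = -0.0000, H₀ = 1.5708 rad.
Bracket: H₀ sin φ sin δ + cos φ cos δ sin H₀ = 1.5708×0.59061×0.00000 + 0.80696×1.00000×1.00000 = 0.000000 + 0.806960 = 0.806960.
Q̄ = (S₀/π) × [bracket] = (589/π) × 0.806960 = 151.29 W/m².
— Configuration B (φ=+20.3°):
Solar declination: sin δ = sin ε · sin λ_s = sin 25.19° × sin 101.8° = 0.41663, so δ = +24.622°.
cos H₀ = −tan(+20.3°) tan(+24.622°) = -0.1695, H₀ = 1.7411 rad.
Bracket: H₀ sin φ sin δ + cos φ cos δ sin H₀ = 1.7411×0.34694×0.41663 + 0.93789×0.90908×0.98553 = 0.251668 + 0.840280 = 1.091948.
Q̄ = (S₀/π) × [bracket] = (589/π) × 1.091948 = 204.72 W/m².
Ratio Q̄_A / Q̄_B = 151.29 / 204.72 = 0.7390.

Q̄_A / Q̄_B ≈ 0.739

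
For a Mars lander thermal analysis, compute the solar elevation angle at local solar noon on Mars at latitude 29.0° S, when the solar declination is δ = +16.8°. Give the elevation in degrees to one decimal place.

At local noon the hour angle is zero, so the zenith angle equals |ϕ − δ| = |-29.0° − (+16.800°)| = 45.800°.
Elevation = 90° − 45.800° = 44.2°.

44.2°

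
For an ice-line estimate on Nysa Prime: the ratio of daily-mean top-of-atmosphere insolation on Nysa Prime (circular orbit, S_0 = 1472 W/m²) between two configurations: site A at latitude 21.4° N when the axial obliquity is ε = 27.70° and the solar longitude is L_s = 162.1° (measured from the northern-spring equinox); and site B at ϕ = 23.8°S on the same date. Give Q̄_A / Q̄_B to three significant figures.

Q̄_A / Q̄_B ≈ 1.23

— Configuration A (ϕ=+21.4°):
Solar declination: sin δ = sin ε · sin L_s = sin 27.70° × sin 162.1° = 0.14287, so δ = +8.214°.
cos h₀ = −tan(+21.4°) tan(+8.214°) = -0.0566, h₀ = 1.6274 rad.
Bracket: h₀ sin ϕ sin δ + cos ϕ cos δ sin h₀ = 1.6274×0.36488×0.14287 + 0.93106×0.98974×0.99840 = 0.084837 + 0.920033 = 1.004870.
Q̄ = (S_0/π) × [bracket] = (1472/π) × 1.004870 = 470.83 W/m².
— Configuration B (ϕ=-23.8°):
cos h₀ = −tan(-23.8°) tan(+8.214°) = 0.0637, h₀ = 1.5071 rad.
Bracket: h₀ sin ϕ sin δ + cos ϕ cos δ sin h₀ = 1.5071×-0.40355×0.14287 + 0.91496×0.98974×0.99797 = -0.086892 + 0.903734 = 0.816842.
Q̄ = (S_0/π) × [bracket] = (1472/π) × 0.816842 = 382.73 W/m².
Ratio Q̄_A / Q̄_B = 470.83 / 382.73 = 1.230.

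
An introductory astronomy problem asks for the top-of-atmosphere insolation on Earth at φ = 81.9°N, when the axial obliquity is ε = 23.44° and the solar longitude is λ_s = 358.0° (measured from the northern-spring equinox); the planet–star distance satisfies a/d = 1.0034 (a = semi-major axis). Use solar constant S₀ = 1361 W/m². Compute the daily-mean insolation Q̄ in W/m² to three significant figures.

Q̄ ≈ 52.3 W/m²

Solar declination: sin δ = sin ε · sin λ_s = sin 23.44° × sin 358.0° = -0.01388, so δ = -0.795°.
cos H₀ = −tan(+81.9°) tan(-0.795°) = 0.0976, H₀ = 1.4731 rad.
Bracket: H₀ sin φ sin δ + cos φ cos δ sin H₀ = 1.4731×0.99002×-0.01388 + 0.14090×0.99990×0.99523 = -0.020243 + 0.140214 = 0.119971.
Inverse-square distance factor (a/d)² = 1.0034² = 1.006812.
Q̄ = (S₀/π) × 1.006812 × [bracket] = (1361/π) × 1.006812 × 0.119971 = 52.33 W/m².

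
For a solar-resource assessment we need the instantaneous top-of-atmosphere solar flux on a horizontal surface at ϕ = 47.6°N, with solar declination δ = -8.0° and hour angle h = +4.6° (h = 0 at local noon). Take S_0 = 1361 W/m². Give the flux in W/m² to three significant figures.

cos θ_z = sin ϕ sin δ + cos ϕ cos δ cos h = -0.102773 + 0.665589 = 0.562816.
Flux = S_0 · cos θ_z = 1361 × 0.562816 = 766.0 W/m².

766 W/m²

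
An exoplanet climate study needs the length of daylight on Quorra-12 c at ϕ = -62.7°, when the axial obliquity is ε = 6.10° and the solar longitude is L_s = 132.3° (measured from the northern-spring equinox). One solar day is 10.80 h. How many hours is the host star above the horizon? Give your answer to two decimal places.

4.87 h

Solar declination: sin δ = sin ε · sin L_s = sin 6.10° × sin 132.3° = 0.07860, so δ = +4.508°.
cos h₀ = −tan ϕ · tan δ = −tan(-62.7°) × tan(+4.508°) = 0.1527, so h₀ = 1.4174 rad = 81.21°.
Daylight = 2h₀/(2π) × 10.80 h = (1.4174/π) × 10.80 = 4.87 h.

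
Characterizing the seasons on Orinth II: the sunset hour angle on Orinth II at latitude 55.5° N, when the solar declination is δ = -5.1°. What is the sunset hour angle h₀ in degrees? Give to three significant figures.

h₀ = 82.5°

cos h₀ = −tan ϕ · tan δ = −tan(+55.5°) × tan(-5.100°) = 0.1299, so h₀ = 1.4406 rad = 82.54°.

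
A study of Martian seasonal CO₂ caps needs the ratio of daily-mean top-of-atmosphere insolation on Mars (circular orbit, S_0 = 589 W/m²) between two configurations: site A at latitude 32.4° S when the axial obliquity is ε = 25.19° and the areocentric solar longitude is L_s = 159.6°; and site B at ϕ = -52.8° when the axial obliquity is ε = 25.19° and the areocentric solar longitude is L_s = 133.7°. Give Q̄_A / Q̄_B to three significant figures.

Q̄_A / Q̄_B ≈ 2.93

— Configuration A (ϕ=-32.4°):
sin δ = sin 25.19° × sin 159.6° = 0.14836, so δ = +8.532°.
cos h₀ = −tan(-32.4°) tan(+8.532°) = 0.0952, h₀ = 1.4754 rad.
Bracket: h₀ sin ϕ sin δ + cos ϕ cos δ sin h₀ = 1.4754×-0.53583×0.14836 + 0.84433×0.98893×0.99546 = -0.117288 + 0.831192 = 0.713904.
Q̄ = (S_0/π) × [bracket] = (589/π) × 0.713904 = 133.85 W/m².
— Configuration B (ϕ=-52.8°):
sin δ = sin 25.19° × sin 133.7° = 0.30771, so δ = +17.921°.
cos h₀ = −tan(-52.8°) tan(+17.921°) = 0.4261, h₀ = 1.1307 rad.
Bracket: h₀ sin ϕ sin δ + cos ϕ cos δ sin h₀ = 1.1307×-0.79653×0.30771 + 0.60460×0.95148×0.90469 = -0.277135 + 0.520436 = 0.243301.
Q̄ = (S_0/π) × [bracket] = (589/π) × 0.243301 = 45.615 W/m².
Ratio Q̄_A / Q̄_B = 133.85 / 45.615 = 2.934.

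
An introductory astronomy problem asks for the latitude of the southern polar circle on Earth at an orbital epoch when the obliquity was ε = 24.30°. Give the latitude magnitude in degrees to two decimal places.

The polar circle is the lowest latitude that experiences at least one full rotation of continuous darkness at the northern-summer solstice; it lies at |ϕ| = 90° − ε = 90° − 24.30° = 65.70°.

65.70°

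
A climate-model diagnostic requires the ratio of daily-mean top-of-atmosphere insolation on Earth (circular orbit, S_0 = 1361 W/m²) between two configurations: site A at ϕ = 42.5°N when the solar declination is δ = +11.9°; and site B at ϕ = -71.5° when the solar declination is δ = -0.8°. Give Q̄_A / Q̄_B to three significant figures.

— Configuration A (ϕ=+42.5°):
cos h₀ = −tan(+42.5°) tan(+11.900°) = -0.1931, h₀ = 1.7651 rad.
Bracket: h₀ sin ϕ sin δ + cos ϕ cos δ sin h₀ = 1.7651×0.67559×0.20620 + 0.73728×0.97851×0.98118 = 0.245890 + 0.707858 = 0.953748.
Q̄ = (S_0/π) × [bracket] = (1361/π) × 0.953748 = 413.18 W/m².
— Configuration B (ϕ=-71.5°):
cos h₀ = −tan(-71.5°) tan(-0.800°) = -0.0417, h₀ = 1.6125 rad.
Bracket: h₀ sin ϕ sin δ + cos ϕ cos δ sin h₀ = 1.6125×-0.94832×-0.01396 + 0.31730×0.99990×0.99913 = 0.021347 + 0.316992 = 0.338339.
Q̄ = (S_0/π) × [bracket] = (1361/π) × 0.338339 = 146.58 W/m².
Ratio Q̄_A / Q̄_B = 413.18 / 146.58 = 2.819.

Q̄_A / Q̄_B ≈ 2.82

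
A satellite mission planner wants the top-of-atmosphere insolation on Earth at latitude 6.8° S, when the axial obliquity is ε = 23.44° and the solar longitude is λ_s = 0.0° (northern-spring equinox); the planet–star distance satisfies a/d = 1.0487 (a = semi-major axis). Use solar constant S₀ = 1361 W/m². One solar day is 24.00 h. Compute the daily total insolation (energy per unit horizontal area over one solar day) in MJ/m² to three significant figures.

Solar declination: sin δ = sin ε · sin λ_s = sin 23.44° × sin 0.0° = 0.00000, so δ = +0.000°.
cos H₀ = −tan(-6.8°) tan(+0.000°) = 0.0000, H₀ = 1.5708 rad.
Bracket: H₀ sin φ sin δ + cos φ cos δ sin H₀ = 1.5708×-0.11840×0.00000 + 0.99297×1.00000×1.00000 = -0.000000 + 0.992970 = 0.992970.
Inverse-square distance factor (a/d)² = 1.0487² = 1.099772.
Q̄ = (S₀/π) × 1.099772 × [bracket] = (1361/π) × 1.099772 × 0.992970 = 473.09 W/m².
Daily total = Q̄ × 24.00 h × 3600 s/h = 473.09 × 24.00 × 3600 / 10⁶ = 40.87 MJ/m².

40.9 MJ/m²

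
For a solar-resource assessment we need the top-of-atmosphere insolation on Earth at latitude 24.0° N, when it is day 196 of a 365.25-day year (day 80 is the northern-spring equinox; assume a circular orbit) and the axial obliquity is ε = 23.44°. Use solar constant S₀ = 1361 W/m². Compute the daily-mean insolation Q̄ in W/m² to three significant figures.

Solar longitude: λ_s = 360° × (196 − 80)/365.25 = 114.333°.
sin δ = sin 23.44° × sin 114.333° = 0.36245, so δ = +21.251°.
cos H₀ = −tan(+24.0°) tan(+21.251°) = -0.1731, H₀ = 1.7448 rad.
Bracket: H₀ sin φ sin δ + cos φ cos δ sin H₀ = 1.7448×0.40674×0.36245 + 0.91355×0.93200×0.98490 = 0.257223 + 0.838572 = 1.095795.
Q̄ = (S₀/π) × [bracket] = (1361/π) × 1.095795 = 474.7 W/m².

Q̄ ≈ 475 W/m²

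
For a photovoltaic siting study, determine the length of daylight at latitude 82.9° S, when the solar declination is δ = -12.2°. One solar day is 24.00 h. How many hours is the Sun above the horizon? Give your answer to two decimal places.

Sunrise equation: cos H₀ = −tan φ · tan δ = -1.7358 ≤ −1, so the Sun never sets (polar day) and H₀ = π.
Daylight = 2H₀/(2π) × 24.00 h = (3.1416/π) × 24.00 = 24.00 h.

24.00 h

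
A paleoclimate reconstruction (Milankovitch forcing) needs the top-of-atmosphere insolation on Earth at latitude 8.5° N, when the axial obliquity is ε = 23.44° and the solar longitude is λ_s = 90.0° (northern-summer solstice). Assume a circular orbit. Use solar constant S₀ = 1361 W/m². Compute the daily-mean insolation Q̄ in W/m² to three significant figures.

Solar declination: sin δ = sin ε · sin λ_s = sin 23.44° × sin 90.0° = 0.39779, so δ = +23.440°.
cos H₀ = −tan(+8.5°) tan(+23.440°) = -0.0648, H₀ = 1.6356 rad.
Bracket: H₀ sin φ sin δ + cos φ cos δ sin H₀ = 1.6356×0.14781×0.39779 + 0.98902×0.91748×0.99790 = 0.096169 + 0.905501 = 1.001670.
Q̄ = (S₀/π) × [bracket] = (1361/π) × 1.001670 = 433.9 W/m².

Q̄ ≈ 434 W/m²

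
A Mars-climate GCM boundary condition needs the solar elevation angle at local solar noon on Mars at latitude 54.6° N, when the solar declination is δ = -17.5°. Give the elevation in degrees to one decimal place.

17.9°

At local noon the hour angle is zero, so the zenith angle equals |ϕ − δ| = |+54.6° − (-17.500°)| = 72.100°.
Elevation = 90° − 72.100° = 17.9°.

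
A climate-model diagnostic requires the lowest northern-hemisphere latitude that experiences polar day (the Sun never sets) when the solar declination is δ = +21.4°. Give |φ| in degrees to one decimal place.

Polar day requires cos H₀ = −tan φ tan δ ≤ −1, i.e. tan φ tan δ ≥ 1.
The boundary is |tan φ| · |tan δ| = 1, so |φ| = 90° − |δ| = 90° − 21.4° = 68.6° in the northern hemisphere.

|φ| = 68.6°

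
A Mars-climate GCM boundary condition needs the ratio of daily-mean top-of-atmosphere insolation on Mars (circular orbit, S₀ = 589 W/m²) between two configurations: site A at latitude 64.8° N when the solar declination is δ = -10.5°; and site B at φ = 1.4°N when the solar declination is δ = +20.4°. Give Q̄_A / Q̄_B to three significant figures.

Q̄_A / Q̄_B ≈ 0.203

— Configuration A (φ=+64.8°):
cos H₀ = −tan(+64.8°) tan(-10.500°) = 0.3939, H₀ = 1.1660 rad.
Bracket: H₀ sin φ sin δ + cos φ cos δ sin H₀ = 1.1660×0.90483×-0.18224 + 0.42578×0.98325×0.91917 = -0.192269 + 0.384809 = 0.192540.
Q̄ = (S₀/π) × [bracket] = (589/π) × 0.192540 = 36.098 W/m².
— Configuration B (φ=+1.4°):
cos H₀ = −tan(+1.4°) tan(+20.400°) = -0.0091, H₀ = 1.5799 rad.
Bracket: H₀ sin φ sin δ + cos φ cos δ sin H₀ = 1.5799×0.02443×0.34857 + 0.99970×0.93728×0.99996 = 0.013454 + 0.936961 = 0.950415.
Q̄ = (S₀/π) × [bracket] = (589/π) × 0.950415 = 178.19 W/m².
Ratio Q̄_A / Q̄_B = 36.098 / 178.19 = 0.2026.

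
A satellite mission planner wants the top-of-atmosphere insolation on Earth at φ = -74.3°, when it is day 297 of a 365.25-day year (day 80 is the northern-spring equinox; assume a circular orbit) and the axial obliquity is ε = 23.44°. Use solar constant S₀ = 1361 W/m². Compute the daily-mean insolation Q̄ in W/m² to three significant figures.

Solar longitude: λ_s = 360° × (297 − 80)/365.25 = 213.881°.
sin δ = sin 23.44° × sin 213.881° = -0.22175, so δ = -12.812°.
cos H₀ = −tan(-74.3°) tan(-12.812°) = -0.8091, H₀ = 2.5133 rad.
Bracket: H₀ sin φ sin δ + cos φ cos δ sin H₀ = 2.5133×-0.96269×-0.22175 + 0.27060×0.97510×0.58773 = 0.536531 + 0.155080 = 0.691611.
Q̄ = (S₀/π) × [bracket] = (1361/π) × 0.691611 = 299.6 W/m².

Q̄ ≈ 300 W/m²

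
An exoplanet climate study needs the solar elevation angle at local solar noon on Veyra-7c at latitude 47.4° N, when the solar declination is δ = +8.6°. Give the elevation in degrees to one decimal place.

At local noon the hour angle is zero, so the zenith angle equals |ϕ − δ| = |+47.4° − (+8.600°)| = 38.800°.
Elevation = 90° − 38.800° = 51.2°.

51.2°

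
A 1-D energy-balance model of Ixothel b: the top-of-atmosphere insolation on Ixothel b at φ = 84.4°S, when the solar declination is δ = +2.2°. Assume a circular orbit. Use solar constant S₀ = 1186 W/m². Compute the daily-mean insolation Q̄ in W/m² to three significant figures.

cos H₀ = −tan(-84.4°) tan(+2.200°) = 0.3918, H₀ = 1.1682 rad.
Bracket: H₀ sin φ sin δ + cos φ cos δ sin H₀ = 1.1682×-0.99523×0.03839 + 0.09758×0.99926×0.92005 = -0.044633 + 0.089712 = 0.045079.
Q̄ = (S₀/π) × [bracket] = (1186/π) × 0.045079 = 17.02 W/m².

Q̄ ≈ 17.0 W/m²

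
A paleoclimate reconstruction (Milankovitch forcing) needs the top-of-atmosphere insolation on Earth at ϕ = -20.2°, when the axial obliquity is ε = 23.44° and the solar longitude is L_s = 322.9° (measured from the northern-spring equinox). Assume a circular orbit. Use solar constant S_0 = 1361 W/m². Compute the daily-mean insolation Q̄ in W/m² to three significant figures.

Q̄ ≈ 453 W/m²

Solar declination: sin δ = sin ε · sin L_s = sin 23.44° × sin 322.9° = -0.23995, so δ = -13.884°.
cos h₀ = −tan(-20.2°) tan(-13.884°) = -0.0909, h₀ = 1.6619 rad.
Bracket: h₀ sin ϕ sin δ + cos ϕ cos δ sin h₀ = 1.6619×-0.34530×-0.23995 + 0.93849×0.97079×0.99586 = 0.137696 + 0.907305 = 1.045001.
Q̄ = (S_0/π) × [bracket] = (1361/π) × 1.045001 = 452.7 W/m².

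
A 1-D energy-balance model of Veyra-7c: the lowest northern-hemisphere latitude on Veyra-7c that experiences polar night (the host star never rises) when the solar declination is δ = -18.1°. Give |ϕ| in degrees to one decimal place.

|ϕ| = 71.9°

Polar night requires cos h₀ = −tan ϕ tan δ ≥ 1, i.e. tan ϕ tan δ ≤ −1.
The boundary is |tan ϕ| · |tan δ| = 1, so |ϕ| = 90° − |δ| = 90° − 18.1° = 71.9° in the northern hemisphere.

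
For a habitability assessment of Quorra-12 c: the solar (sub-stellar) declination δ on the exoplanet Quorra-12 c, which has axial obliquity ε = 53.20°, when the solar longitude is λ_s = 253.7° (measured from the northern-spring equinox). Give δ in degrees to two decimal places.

δ = -50.22°

sin δ = sin ε · sin λ_s = sin 53.20° × sin 253.7° = -0.768546.
δ = arcsin(-0.768546) = -50.22°.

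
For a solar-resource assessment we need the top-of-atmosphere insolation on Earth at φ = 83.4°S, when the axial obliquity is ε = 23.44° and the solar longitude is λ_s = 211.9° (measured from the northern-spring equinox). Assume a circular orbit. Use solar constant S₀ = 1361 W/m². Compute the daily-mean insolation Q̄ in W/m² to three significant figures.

Solar declination: sin δ = sin ε · sin λ_s = sin 23.44° × sin 211.9° = -0.21021, so δ = -12.134°.
cos H₀ = −tan(-83.4°) tan(-12.134°) = -1.8583 ≤ −1 ⇒ polar day, H₀ = π.
Bracket: H₀ sin φ sin δ + cos φ cos δ sin H₀ = 3.1416×-0.99337×-0.21021 + 0.11494×0.97766×0.00000 = 0.656017 + 0.000000 = 0.656017.
Q̄ = (S₀/π) × [bracket] = (1361/π) × 0.656017 = 284.2 W/m².

Q̄ ≈ 284 W/m²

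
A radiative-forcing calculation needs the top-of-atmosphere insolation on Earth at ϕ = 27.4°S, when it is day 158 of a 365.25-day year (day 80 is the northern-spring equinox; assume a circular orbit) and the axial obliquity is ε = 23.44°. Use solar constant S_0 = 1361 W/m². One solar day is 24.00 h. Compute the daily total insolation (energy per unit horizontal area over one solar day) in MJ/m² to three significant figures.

Solar longitude: L_s = 360° × (158 − 80)/365.25 = 76.879°.
sin δ = sin 23.44° × sin 76.879° = 0.38740, so δ = +22.793°.
cos h₀ = −tan(-27.4°) tan(+22.793°) = 0.2178, h₀ = 1.3512 rad.
Bracket: h₀ sin ϕ sin δ + cos ϕ cos δ sin h₀ = 1.3512×-0.46020×0.38740 + 0.88782×0.92191×0.97599 = -0.240894 + 0.798838 = 0.557944.
Q̄ = (S_0/π) × [bracket] = (1361/π) × 0.557944 = 241.71 W/m².
Daily total = Q̄ × 24.00 h × 3600 s/h = 241.71 × 24.00 × 3600 / 10⁶ = 20.88 MJ/m².

20.9 MJ/m²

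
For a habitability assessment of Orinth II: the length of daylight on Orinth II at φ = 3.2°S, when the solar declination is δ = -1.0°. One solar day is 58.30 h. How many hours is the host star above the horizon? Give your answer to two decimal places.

29.17 h

cos H₀ = −tan φ · tan δ = −tan(-3.2°) × tan(-1.000°) = -0.0010, so H₀ = 1.5718 rad = 90.06°.
Daylight = 2H₀/(2π) × 58.30 h = (1.5718/π) × 58.30 = 29.17 h.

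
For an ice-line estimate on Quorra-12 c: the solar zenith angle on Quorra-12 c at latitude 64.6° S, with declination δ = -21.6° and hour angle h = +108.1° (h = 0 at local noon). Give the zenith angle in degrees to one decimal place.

cos θ_z = sin φ sin δ + cos φ cos δ cos h = 0.332540 + -0.123902 = 0.208638.
θ_z = arccos(0.208638) = 78.0°.

θ_z = 78.0°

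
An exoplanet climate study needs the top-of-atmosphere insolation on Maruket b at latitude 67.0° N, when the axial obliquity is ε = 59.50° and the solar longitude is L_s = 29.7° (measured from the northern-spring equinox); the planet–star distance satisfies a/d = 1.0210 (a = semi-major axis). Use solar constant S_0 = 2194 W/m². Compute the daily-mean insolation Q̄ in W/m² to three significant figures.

Solar declination: sin δ = sin ε · sin L_s = sin 59.50° × sin 29.7° = 0.42690, so δ = +25.271°.
cos h₀ = −tan(+67.0°) tan(+25.271°) = -1.1122 ≤ −1 ⇒ polar day, h₀ = π.
Bracket: h₀ sin ϕ sin δ + cos ϕ cos δ sin h₀ = 3.1416×0.92050×0.42690 + 0.39073×0.90430×0.00000 = 1.234528 + 0.000000 = 1.234528.
Inverse-square distance factor (a/d)² = 1.0210² = 1.042441.
Q̄ = (S_0/π) × 1.042441 × [bracket] = (2194/π) × 1.042441 × 1.234528 = 898.8 W/m².

Q̄ ≈ 899 W/m²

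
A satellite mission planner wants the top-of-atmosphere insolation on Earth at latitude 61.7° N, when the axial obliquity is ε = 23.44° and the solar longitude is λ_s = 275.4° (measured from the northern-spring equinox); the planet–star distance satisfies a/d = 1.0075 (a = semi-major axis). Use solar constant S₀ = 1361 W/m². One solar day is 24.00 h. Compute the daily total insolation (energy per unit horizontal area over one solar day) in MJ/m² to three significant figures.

Solar declination: sin δ = sin ε · sin λ_s = sin 23.44° × sin 275.4° = -0.39602, so δ = -23.330°.
cos H₀ = −tan(+61.7°) tan(-23.330°) = 0.8010, H₀ = 0.6419 rad.
Bracket: H₀ sin φ sin δ + cos φ cos δ sin H₀ = 0.6419×0.88048×-0.39602 + 0.47409×0.91824×0.59869 = -0.223823 + 0.260627 = 0.036804.
Inverse-square distance factor (a/d)² = 1.0075² = 1.015056.
Q̄ = (S₀/π) × 1.015056 × [bracket] = (1361/π) × 1.015056 × 0.036804 = 16.184 W/m².
Daily total = Q̄ × 24.00 h × 3600 s/h = 16.184 × 24.00 × 3600 / 10⁶ = 1.398 MJ/m².

1.40 MJ/m²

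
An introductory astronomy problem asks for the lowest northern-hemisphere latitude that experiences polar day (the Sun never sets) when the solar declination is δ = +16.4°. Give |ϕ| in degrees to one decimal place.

Polar day requires cos h₀ = −tan ϕ tan δ ≤ −1, i.e. tan ϕ tan δ ≥ 1.
The boundary is |tan ϕ| · |tan δ| = 1, so |ϕ| = 90° − |δ| = 90° − 16.4° = 73.6° in the northern hemisphere.

|ϕ| = 73.6°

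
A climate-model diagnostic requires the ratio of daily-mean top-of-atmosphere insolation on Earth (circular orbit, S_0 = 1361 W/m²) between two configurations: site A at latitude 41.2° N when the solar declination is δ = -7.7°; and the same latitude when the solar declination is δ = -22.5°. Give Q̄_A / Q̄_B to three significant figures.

— Configuration A (ϕ=+41.2°):
cos h₀ = −tan(+41.2°) tan(-7.700°) = 0.1184, h₀ = 1.4522 rad.
Bracket: h₀ sin ϕ sin δ + cos ϕ cos δ sin h₀ = 1.4522×0.65869×-0.13399 + 0.75241×0.99098×0.99297 = -0.128168 + 0.740382 = 0.612214.
Q̄ = (S_0/π) × [bracket] = (1361/π) × 0.612214 = 265.22 W/m².
— Configuration B (ϕ=+41.2°):
cos h₀ = −tan(+41.2°) tan(-22.500°) = 0.3626, h₀ = 1.1997 rad.
Bracket: h₀ sin ϕ sin δ + cos ϕ cos δ sin h₀ = 1.1997×0.65869×-0.38268 + 0.75241×0.92388×0.93194 = -0.302405 + 0.647826 = 0.345421.
Q̄ = (S_0/π) × [bracket] = (1361/π) × 0.345421 = 149.64 W/m².
Ratio Q̄_A / Q̄_B = 265.22 / 149.64 = 1.772.

Q̄_A / Q̄_B ≈ 1.77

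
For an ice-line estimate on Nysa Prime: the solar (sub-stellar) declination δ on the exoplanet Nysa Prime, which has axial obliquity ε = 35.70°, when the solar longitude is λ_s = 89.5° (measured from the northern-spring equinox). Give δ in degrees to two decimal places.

sin δ = sin ε · sin λ_s = sin 35.70° × sin 89.5° = 0.583519.
δ = arcsin(0.583519) = +35.70°.

δ = +35.70°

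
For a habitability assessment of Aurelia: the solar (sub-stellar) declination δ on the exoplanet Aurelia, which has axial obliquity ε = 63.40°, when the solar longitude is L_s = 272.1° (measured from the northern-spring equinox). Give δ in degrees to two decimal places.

δ = -63.32°

sin δ = sin ε · sin L_s = sin 63.40° × sin 272.1° = -0.893554.
δ = arcsin(-0.893554) = -63.32°.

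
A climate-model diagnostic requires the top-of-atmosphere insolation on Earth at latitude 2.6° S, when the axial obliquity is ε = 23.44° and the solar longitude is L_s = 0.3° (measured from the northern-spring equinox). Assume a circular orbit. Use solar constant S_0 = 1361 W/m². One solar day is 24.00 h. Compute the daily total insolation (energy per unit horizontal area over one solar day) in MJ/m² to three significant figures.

37.4 MJ/m²

Solar declination: sin δ = sin ε · sin L_s = sin 23.44° × sin 0.3° = 0.00208, so δ = +0.119°.
cos h₀ = −tan(-2.6°) tan(+0.119°) = 0.0001, h₀ = 1.5707 rad.
Bracket: h₀ sin ϕ sin δ + cos ϕ cos δ sin h₀ = 1.5707×-0.04536×0.00208 + 0.99897×1.00000×1.00000 = -0.000148 + 0.998970 = 0.998822.
Q̄ = (S_0/π) × [bracket] = (1361/π) × 0.998822 = 432.71 W/m².
Daily total = Q̄ × 24.00 h × 3600 s/h = 432.71 × 24.00 × 3600 / 10⁶ = 37.39 MJ/m².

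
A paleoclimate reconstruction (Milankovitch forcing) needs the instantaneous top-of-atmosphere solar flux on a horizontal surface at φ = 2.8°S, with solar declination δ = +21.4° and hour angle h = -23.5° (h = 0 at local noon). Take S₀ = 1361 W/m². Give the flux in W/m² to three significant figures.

cos θ_z = sin φ sin δ + cos φ cos δ cos h = -0.017824 + 0.852815 = 0.834991.
Flux = S₀ · cos θ_z = 1361 × 0.834991 = 1136 W/m².

1.14e+03 W/m²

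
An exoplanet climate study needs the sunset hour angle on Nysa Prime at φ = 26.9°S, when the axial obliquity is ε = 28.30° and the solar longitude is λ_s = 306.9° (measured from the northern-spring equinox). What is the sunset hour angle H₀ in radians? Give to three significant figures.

Solar declination: sin δ = sin ε · sin λ_s = sin 28.30° × sin 306.9° = -0.37912, so δ = -22.279°.
cos H₀ = −tan φ · tan δ = −tan(-26.9°) × tan(-22.279°) = -0.2079, so H₀ = 1.7802 rad = 102.00°.

H₀ = 1.78 rad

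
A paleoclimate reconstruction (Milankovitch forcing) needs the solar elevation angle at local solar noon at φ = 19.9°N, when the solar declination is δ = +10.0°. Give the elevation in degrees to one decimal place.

At local noon the hour angle is zero, so the zenith angle equals |φ − δ| = |+19.9° − (+10.000°)| = 9.900°.
Elevation = 90° − 9.900° = 80.1°.

80.1°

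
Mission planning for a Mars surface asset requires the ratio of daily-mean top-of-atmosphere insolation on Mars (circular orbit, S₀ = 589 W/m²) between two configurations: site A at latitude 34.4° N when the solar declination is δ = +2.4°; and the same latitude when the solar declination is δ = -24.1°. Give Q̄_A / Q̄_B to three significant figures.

Q̄_A / Q̄_B ≈ 2.02

— Configuration A (φ=+34.4°):
cos H₀ = −tan(+34.4°) tan(+2.400°) = -0.0287, H₀ = 1.5995 rad.
Bracket: H₀ sin φ sin δ + cos φ cos δ sin H₀ = 1.5995×0.56497×0.04188 + 0.82511×0.99912×0.99959 = 0.037846 + 0.824046 = 0.861892.
Q̄ = (S₀/π) × [bracket] = (589/π) × 0.861892 = 161.59 W/m².
— Configuration B (φ=+34.4°):
cos H₀ = −tan(+34.4°) tan(-24.100°) = 0.3063, H₀ = 1.2595 rad.
Bracket: H₀ sin φ sin δ + cos φ cos δ sin H₀ = 1.2595×0.56497×-0.40833 + 0.82511×0.91283×0.95194 = -0.290559 + 0.716987 = 0.426428.
Q̄ = (S₀/π) × [bracket] = (589/π) × 0.426428 = 79.949 W/m².
Ratio Q̄_A / Q̄_B = 161.59 / 79.949 = 2.021.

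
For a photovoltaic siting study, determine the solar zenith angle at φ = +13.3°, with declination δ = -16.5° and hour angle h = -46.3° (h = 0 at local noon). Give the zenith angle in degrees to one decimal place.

θ_z = 54.6°

cos θ_z = sin φ sin δ + cos φ cos δ cos h = -0.065338 + 0.644665 = 0.579327.
θ_z = arccos(0.579327) = 54.6°.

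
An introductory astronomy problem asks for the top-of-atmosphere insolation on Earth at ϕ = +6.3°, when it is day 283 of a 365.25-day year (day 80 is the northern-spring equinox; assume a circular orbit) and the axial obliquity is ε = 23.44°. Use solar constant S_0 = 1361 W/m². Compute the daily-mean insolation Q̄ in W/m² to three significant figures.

Q̄ ≈ 416 W/m²

Solar longitude: L_s = 360° × (283 − 80)/365.25 = 200.082°.
sin δ = sin 23.44° × sin 200.082° = -0.13659, so δ = -7.850°.
cos h₀ = −tan(+6.3°) tan(-7.850°) = 0.0152, h₀ = 1.5556 rad.
Bracket: h₀ sin ϕ sin δ + cos ϕ cos δ sin h₀ = 1.5556×0.10973×-0.13659 + 0.99396×0.99063×0.99988 = -0.023315 + 0.984528 = 0.961213.
Q̄ = (S_0/π) × [bracket] = (1361/π) × 0.961213 = 416.4 W/m².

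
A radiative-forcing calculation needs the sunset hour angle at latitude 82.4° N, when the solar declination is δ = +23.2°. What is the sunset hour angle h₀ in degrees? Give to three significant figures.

Sunrise equation: cos h₀ = −tan ϕ · tan δ = -3.2122 ≤ −1, so the Sun never sets (polar day) and h₀ = π.

h₀ = 180°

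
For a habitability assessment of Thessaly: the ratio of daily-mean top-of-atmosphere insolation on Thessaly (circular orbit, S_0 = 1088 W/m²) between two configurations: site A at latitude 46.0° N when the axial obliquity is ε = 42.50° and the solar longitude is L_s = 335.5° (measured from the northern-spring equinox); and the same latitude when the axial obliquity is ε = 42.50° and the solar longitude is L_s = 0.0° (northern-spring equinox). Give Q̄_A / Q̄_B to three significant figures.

— Configuration A (ϕ=+46.0°):
Solar declination: sin δ = sin ε · sin L_s = sin 42.50° × sin 335.5° = -0.28016, so δ = -16.270°.
cos h₀ = −tan(+46.0°) tan(-16.270°) = 0.3022, h₀ = 1.2638 rad.
Bracket: h₀ sin ϕ sin δ + cos ϕ cos δ sin h₀ = 1.2638×0.71934×-0.28016 + 0.69466×0.95995×0.95324 = -0.254694 + 0.635657 = 0.380963.
Q̄ = (S_0/π) × [bracket] = (1088/π) × 0.380963 = 131.94 W/m².
— Configuration B (ϕ=+46.0°):
Solar declination: sin δ = sin ε · sin L_s = sin 42.50° × sin 0.0° = 0.00000, so δ = +0.000°.
cos h₀ = −tan(+46.0°) tan(+0.000°) = -0.0000, h₀ = 1.5708 rad.
Bracket: h₀ sin ϕ sin δ + cos ϕ cos δ sin h₀ = 1.5708×0.71934×0.00000 + 0.69466×1.00000×1.00000 = 0.000000 + 0.694660 = 0.694660.
Q̄ = (S_0/π) × [bracket] = (1088/π) × 0.694660 = 240.58 W/m².
Ratio Q̄_A / Q̄_B = 131.94 / 240.58 = 0.5484.

Q̄_A / Q̄_B ≈ 0.548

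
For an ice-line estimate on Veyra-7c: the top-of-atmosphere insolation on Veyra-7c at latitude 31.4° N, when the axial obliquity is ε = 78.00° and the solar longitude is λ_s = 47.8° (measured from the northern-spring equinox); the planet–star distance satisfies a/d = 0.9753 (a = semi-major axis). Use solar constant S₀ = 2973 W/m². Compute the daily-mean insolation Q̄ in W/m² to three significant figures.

Q̄ ≈ 1.18e+03 W/m²

Solar declination: sin δ = sin ε · sin λ_s = sin 78.00° × sin 47.8° = 0.72462, so δ = +46.437°.
cos H₀ = −tan(+31.4°) tan(+46.437°) = -0.6418, H₀ = 2.2677 rad.
Bracket: H₀ sin φ sin δ + cos φ cos δ sin H₀ = 2.2677×0.52101×0.72462 + 0.85355×0.68915×0.76686 = 0.856134 + 0.451085 = 1.307219.
Inverse-square distance factor (a/d)² = 0.9753² = 0.951210.
Q̄ = (S₀/π) × 0.951210 × [bracket] = (2973/π) × 0.951210 × 1.307219 = 1177 W/m².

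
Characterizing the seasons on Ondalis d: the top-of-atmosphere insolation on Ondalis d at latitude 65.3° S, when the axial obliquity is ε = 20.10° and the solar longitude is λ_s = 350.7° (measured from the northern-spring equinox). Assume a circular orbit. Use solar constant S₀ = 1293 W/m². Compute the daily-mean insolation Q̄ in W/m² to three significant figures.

Q̄ ≈ 206 W/m²

Solar declination: sin δ = sin ε · sin λ_s = sin 20.10° × sin 350.7° = -0.05554, so δ = -3.184°.
cos H₀ = −tan(-65.3°) tan(-3.184°) = -0.1209, H₀ = 1.6920 rad.
Bracket: H₀ sin φ sin δ + cos φ cos δ sin H₀ = 1.6920×-0.90851×-0.05554 + 0.41787×0.99846×0.99266 = 0.085376 + 0.414164 = 0.499540.
Q̄ = (S₀/π) × [bracket] = (1293/π) × 0.499540 = 205.6 W/m².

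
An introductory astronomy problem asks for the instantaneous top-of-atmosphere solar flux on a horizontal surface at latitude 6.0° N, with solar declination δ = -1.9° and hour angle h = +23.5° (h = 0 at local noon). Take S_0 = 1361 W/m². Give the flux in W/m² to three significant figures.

1.24e+03 W/m²

cos θ_z = sin ϕ sin δ + cos ϕ cos δ cos h = -0.003466 + 0.911535 = 0.908069.
Flux = S_0 · cos θ_z = 1361 × 0.908069 = 1236 W/m².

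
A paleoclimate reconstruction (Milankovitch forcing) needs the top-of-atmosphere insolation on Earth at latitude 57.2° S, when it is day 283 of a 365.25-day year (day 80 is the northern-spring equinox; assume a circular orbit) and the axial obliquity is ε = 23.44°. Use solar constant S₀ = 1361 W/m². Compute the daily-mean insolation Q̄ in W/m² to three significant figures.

Q̄ ≈ 316 W/m²

Solar longitude: λ_s = 360° × (283 − 80)/365.25 = 200.082°.
sin δ = sin 23.44° × sin 200.082° = -0.13659, so δ = -7.850°.
cos H₀ = −tan(-57.2°) tan(-7.850°) = -0.2139, H₀ = 1.7864 rad.
Bracket: H₀ sin φ sin δ + cos φ cos δ sin H₀ = 1.7864×-0.84057×-0.13659 + 0.54171×0.99063×0.97685 = 0.205103 + 0.524211 = 0.729314.
Q̄ = (S₀/π) × [bracket] = (1361/π) × 0.729314 = 316.0 W/m².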